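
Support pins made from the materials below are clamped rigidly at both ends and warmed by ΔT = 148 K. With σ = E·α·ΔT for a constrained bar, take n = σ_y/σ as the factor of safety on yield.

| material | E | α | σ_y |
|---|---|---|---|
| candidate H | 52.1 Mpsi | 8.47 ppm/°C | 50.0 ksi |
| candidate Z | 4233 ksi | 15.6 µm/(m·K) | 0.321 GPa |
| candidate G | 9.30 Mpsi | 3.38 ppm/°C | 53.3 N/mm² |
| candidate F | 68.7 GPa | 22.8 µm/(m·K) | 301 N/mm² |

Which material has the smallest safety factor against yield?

candidate H

In consistent units (E in GPa, α in ×10⁻⁶/K, σ_y in MPa):
  candidate H: E = 359.2, α = 8.47, σ_y = 344.7 → σ = 450 MPa, n = 0.766
  candidate Z: E = 29.19, α = 15.6, σ_y = 321.0 → σ = 67.4 MPa, n = 4.76
  candidate G: E = 64.12, α = 3.38, σ_y = 53.30 → σ = 32.1 MPa, n = 1.66
  candidate F: E = 68.70, α = 22.8, σ_y = 301.0 → σ = 232 MPa, n = 1.30
Candidate H has the lowest safety factor, n = 0.766.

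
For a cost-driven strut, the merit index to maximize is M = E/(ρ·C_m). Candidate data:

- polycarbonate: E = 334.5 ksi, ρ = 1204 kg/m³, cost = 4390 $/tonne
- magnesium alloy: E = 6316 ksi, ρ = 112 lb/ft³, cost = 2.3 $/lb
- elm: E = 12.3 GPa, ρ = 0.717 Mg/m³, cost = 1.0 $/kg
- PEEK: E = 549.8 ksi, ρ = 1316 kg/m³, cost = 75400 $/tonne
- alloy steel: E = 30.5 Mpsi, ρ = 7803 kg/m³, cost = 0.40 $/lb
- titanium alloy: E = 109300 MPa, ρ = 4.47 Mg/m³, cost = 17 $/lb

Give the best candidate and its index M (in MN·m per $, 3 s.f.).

In SI units:
  polycarbonate: E = 2.306 GPa, ρ = 1204 kg/m³, cost = 4.390 $/kg
  magnesium alloy: E = 43.55 GPa, ρ = 1794 kg/m³, cost = 5.071 $/kg
  elm: E = 12.30 GPa, ρ = 717.0 kg/m³, cost = 1.000 $/kg
  PEEK: E = 3.791 GPa, ρ = 1316 kg/m³, cost = 75.40 $/kg
  alloy steel: E = 210.3 GPa, ρ = 7803 kg/m³, cost = 0.8818 $/kg
  titanium alloy: E = 109.3 GPa, ρ = 4470 kg/m³, cost = 37.48 $/kg
  alloy steel: M = 30.6 MN·m per $
  elm: M = 17.2 MN·m per $
  magnesium alloy: M = 4.79 MN·m per $
  titanium alloy: M = 0.652 MN·m per $
  polycarbonate: M = 0.436 MN·m per $
  PEEK: M = 0.0382 MN·m per $
Alloy steel ranks first.

alloy steel, M = 30.6 MN·m per $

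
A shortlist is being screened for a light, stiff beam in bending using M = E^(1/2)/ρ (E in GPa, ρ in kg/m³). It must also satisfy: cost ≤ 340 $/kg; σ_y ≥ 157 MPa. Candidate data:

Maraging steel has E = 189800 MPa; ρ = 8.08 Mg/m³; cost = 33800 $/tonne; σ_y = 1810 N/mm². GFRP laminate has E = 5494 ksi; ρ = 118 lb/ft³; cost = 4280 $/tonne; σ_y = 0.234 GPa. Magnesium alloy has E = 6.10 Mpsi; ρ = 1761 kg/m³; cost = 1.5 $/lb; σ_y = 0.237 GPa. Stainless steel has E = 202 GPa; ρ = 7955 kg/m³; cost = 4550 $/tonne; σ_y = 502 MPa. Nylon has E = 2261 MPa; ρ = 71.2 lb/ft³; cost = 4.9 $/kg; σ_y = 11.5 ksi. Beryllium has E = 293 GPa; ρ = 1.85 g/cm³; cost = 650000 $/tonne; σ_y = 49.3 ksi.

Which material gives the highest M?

magnesium alloy

Screen on constraints: cost ≤ 340 $/kg; σ_y ≥ 157 MPa. Survivors: maraging steel, GFRP laminate, magnesium alloy, stainless steel.
Putting every candidate on a common basis:
  maraging steel: E = 189.8 GPa, ρ = 8080 kg/m³
  GFRP laminate: E = 37.88 GPa, ρ = 1890 kg/m³
  magnesium alloy: E = 42.06 GPa, ρ = 1761 kg/m³
  stainless steel: E = 202.0 GPa, ρ = 7955 kg/m³
  magnesium alloy: M = 3.68×10⁻³
  GFRP laminate: M = 3.26×10⁻³
  stainless steel: M = 1.79×10⁻³
  maraging steel: M = 1.71×10⁻³
Magnesium alloy has the largest M.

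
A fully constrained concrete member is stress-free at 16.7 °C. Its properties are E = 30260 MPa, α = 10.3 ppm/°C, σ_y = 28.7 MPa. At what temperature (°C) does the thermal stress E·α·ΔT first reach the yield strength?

109 °C

E = 30260 MPa = 30.26 GPa.
E·α·ΔT = 28.70 MPa ⇒ ΔT = 28.70 / (30.26×10³ × 10.3×10⁻⁶) = 92.08 K.
T = 16.7 + 92.08 = 108.8 °C.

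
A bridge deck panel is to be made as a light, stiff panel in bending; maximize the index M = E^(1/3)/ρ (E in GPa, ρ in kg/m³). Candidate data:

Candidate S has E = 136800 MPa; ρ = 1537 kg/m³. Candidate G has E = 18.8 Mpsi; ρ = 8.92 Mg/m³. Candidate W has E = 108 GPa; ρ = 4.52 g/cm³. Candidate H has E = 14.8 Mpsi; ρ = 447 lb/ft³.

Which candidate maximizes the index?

candidate S

Convert each candidate to consistent units, then evaluate M:
  candidate S: E = 136.8 GPa, ρ = 1537 kg/m³
  candidate G: E = 129.6 GPa, ρ = 8920 kg/m³
  candidate W: E = 108.0 GPa, ρ = 4520 kg/m³
  candidate H: E = 102.0 GPa, ρ = 7160 kg/m³
  candidate S: M = 3.35×10⁻³
  candidate W: M = 1.05×10⁻³
  candidate H: M = 0.653×10⁻³
  candidate G: M = 0.567×10⁻³
Candidate S ranks first.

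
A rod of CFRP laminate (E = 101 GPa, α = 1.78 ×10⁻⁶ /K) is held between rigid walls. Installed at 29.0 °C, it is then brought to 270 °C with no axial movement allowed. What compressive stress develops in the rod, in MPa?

ΔT = 241.0 K. Constrained thermal stress σ = E·α·ΔT = 101.0×10³ MPa × 1.78×10⁻⁶ × 241.0 = 43.3 MPa (compressive).

43.3 MPa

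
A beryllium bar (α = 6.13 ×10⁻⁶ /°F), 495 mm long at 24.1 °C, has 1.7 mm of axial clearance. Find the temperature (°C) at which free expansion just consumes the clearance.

α = 6.13×10⁻⁶/°F × 9/5 = 11.0×10⁻⁶/K.
α·L₀·ΔT = 1.7 mm ⇒ ΔT = 1.7 / (11.0×10⁻⁶ × 495.0) = 311.3 K.
T = 24.1 + 311.3 = 335.4 °C.

335 °C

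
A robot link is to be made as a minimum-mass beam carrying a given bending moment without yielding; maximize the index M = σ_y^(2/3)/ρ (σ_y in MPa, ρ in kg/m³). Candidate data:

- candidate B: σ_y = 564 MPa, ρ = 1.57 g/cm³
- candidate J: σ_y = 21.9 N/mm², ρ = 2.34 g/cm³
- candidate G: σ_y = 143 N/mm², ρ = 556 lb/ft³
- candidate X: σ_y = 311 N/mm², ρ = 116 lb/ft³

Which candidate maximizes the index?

candidate B

Convert each candidate to consistent units, then evaluate M:
  candidate B: σ_y = 564.0 MPa, ρ = 1570 kg/m³
  candidate J: σ_y = 21.90 MPa, ρ = 2340 kg/m³
  candidate G: σ_y = 143.0 MPa, ρ = 8906 kg/m³
  candidate X: σ_y = 311.0 MPa, ρ = 1858 kg/m³
  candidate B: M = 43.5×10⁻³
  candidate X: M = 24.7×10⁻³
  candidate J: M = 3.35×10⁻³
  candidate G: M = 3.07×10⁻³
Candidate B has the largest M.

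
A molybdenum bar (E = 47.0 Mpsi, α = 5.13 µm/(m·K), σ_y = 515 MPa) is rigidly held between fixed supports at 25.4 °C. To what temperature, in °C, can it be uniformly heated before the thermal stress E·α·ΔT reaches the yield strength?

E = 47.0 Mpsi = 324.1 GPa.
E·α·ΔT = 515.0 MPa ⇒ ΔT = 515.0 / (324.1×10³ × 5.13×10⁻⁶) = 309.8 K.
T = 25.4 + 309.8 = 335.2 °C.

335 °C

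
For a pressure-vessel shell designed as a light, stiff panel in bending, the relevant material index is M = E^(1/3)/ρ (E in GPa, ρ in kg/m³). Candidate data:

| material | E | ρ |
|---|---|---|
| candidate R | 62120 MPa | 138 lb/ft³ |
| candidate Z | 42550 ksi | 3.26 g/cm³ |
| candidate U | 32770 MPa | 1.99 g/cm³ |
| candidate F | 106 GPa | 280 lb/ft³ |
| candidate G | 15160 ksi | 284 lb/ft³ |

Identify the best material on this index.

After converting to SI:
  candidate R: E = 62.12 GPa, ρ = 2211 kg/m³
  candidate Z: E = 293.4 GPa, ρ = 3260 kg/m³
  candidate U: E = 32.77 GPa, ρ = 1990 kg/m³
  candidate F: E = 106.0 GPa, ρ = 4485 kg/m³
  candidate G: E = 104.5 GPa, ρ = 4549 kg/m³
  candidate Z: M = 2.04×10⁻³
  candidate R: M = 1.79×10⁻³
  candidate U: M = 1.61×10⁻³
  candidate F: M = 1.06×10⁻³
  candidate G: M = 1.04×10⁻³
Candidate Z has the largest M.

candidate Z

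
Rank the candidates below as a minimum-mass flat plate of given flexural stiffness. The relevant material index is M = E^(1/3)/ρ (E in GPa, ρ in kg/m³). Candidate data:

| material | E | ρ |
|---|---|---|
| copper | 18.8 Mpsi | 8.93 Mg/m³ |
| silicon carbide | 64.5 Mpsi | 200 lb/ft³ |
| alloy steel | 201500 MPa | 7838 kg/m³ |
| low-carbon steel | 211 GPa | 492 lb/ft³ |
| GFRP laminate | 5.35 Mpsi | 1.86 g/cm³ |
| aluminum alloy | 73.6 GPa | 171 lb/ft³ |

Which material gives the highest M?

In SI units:
  copper: E = 129.6 GPa, ρ = 8930 kg/m³
  silicon carbide: E = 444.7 GPa, ρ = 3204 kg/m³
  alloy steel: E = 201.5 GPa, ρ = 7838 kg/m³
  low-carbon steel: E = 211.0 GPa, ρ = 7881 kg/m³
  GFRP laminate: E = 36.89 GPa, ρ = 1860 kg/m³
  aluminum alloy: E = 73.60 GPa, ρ = 2739 kg/m³
  silicon carbide: M = 2.38×10⁻³
  GFRP laminate: M = 1.79×10⁻³
  aluminum alloy: M = 1.53×10⁻³
  low-carbon steel: M = 0.755×10⁻³
  alloy steel: M = 0.748×10⁻³
  copper: M = 0.567×10⁻³
Silicon carbide has the largest M.

silicon carbide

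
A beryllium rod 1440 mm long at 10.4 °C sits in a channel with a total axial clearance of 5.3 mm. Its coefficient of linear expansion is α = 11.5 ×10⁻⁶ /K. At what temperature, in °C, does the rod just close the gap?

α·L₀·ΔT = 5.3 mm ⇒ ΔT = 5.3 / (11.5×10⁻⁶ × 1440.0) = 320.0 K.
T = 10.4 + 320.0 = 330.4 °C.

330 °C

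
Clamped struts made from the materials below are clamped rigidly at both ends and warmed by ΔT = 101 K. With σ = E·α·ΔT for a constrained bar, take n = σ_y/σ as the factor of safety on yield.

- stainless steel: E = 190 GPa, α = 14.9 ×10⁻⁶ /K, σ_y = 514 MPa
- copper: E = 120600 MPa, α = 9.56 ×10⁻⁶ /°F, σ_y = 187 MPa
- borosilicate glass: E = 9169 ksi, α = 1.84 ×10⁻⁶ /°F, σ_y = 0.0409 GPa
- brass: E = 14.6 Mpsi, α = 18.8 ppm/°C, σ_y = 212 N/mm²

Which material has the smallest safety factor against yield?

copper

With everything in SI (GPa, ×10⁻⁶/K, MPa):
  stainless steel: E = 190.0, α = 14.9, σ_y = 514.0 → σ = 286 MPa, n = 1.80
  copper: E = 120.6, α = 17.2, σ_y = 187.0 → σ = 210 MPa, n = 0.892
  borosilicate glass: E = 63.22, α = 3.31, σ_y = 40.90 → σ = 21.1 MPa, n = 1.93
  brass: E = 100.7, α = 18.8, σ_y = 212.0 → σ = 191 MPa, n = 1.11
Copper has the lowest safety factor, n = 0.892.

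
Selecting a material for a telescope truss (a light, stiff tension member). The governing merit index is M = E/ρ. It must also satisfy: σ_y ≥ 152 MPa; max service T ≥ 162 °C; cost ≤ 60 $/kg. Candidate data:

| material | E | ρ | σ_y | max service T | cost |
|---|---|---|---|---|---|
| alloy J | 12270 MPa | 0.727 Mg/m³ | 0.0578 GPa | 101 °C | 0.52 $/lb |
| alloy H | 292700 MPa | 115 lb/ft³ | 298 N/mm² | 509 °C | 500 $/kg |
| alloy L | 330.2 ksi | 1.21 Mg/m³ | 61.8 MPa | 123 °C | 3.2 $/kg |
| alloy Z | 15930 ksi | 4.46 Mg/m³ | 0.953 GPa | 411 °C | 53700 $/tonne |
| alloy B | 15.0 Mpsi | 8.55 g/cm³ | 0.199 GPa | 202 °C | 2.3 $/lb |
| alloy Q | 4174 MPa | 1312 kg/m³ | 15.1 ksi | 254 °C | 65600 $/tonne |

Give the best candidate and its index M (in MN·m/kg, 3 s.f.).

alloy Z, M = 24.6 MN·m/kg

Screen on constraints: σ_y ≥ 152 MPa; max service T ≥ 162 °C; cost ≤ 60 $/kg. Survivors: alloy Z, alloy B.
Convert each candidate to consistent units, then evaluate M:
  alloy Z: E = 109.8 GPa, ρ = 4460 kg/m³
  alloy B: E = 103.4 GPa, ρ = 8550 kg/m³
  alloy Z: M = 24.6 MN·m/kg
  alloy B: M = 12.1 MN·m/kg
Alloy Z ranks first.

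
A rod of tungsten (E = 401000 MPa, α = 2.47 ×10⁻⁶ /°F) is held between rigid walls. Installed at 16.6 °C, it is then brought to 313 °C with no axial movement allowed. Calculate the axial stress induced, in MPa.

528 MPa

E = 401000 MPa = 401.0 GPa.
α = 2.47×10⁻⁶/°F × 9/5 = 4.45×10⁻⁶/K.
ΔT = 296.4 K. Constrained thermal stress σ = E·α·ΔT = 401.0×10³ MPa × 4.45×10⁻⁶ × 296.4 = 528 MPa (compressive).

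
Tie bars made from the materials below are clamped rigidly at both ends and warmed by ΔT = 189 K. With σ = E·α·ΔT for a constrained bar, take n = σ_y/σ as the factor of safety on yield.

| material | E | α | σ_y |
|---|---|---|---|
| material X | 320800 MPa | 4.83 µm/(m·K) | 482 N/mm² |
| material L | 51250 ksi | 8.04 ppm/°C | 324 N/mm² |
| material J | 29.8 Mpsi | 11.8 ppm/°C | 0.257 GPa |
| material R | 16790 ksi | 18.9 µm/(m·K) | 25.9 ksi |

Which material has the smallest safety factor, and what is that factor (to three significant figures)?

material R, n = 0.432

In consistent units (E in GPa, α in ×10⁻⁶/K, σ_y in MPa):
  material X: E = 320.8, α = 4.83, σ_y = 482.0 → σ = 293 MPa, n = 1.65
  material L: E = 353.4, α = 8.04, σ_y = 324.0 → σ = 537 MPa, n = 0.603
  material J: E = 205.5, α = 11.8, σ_y = 257.0 → σ = 458 MPa, n = 0.561
  material R: E = 115.8, α = 18.9, σ_y = 178.6 → σ = 414 MPa, n = 0.432
Smallest n: material R with n = 0.432.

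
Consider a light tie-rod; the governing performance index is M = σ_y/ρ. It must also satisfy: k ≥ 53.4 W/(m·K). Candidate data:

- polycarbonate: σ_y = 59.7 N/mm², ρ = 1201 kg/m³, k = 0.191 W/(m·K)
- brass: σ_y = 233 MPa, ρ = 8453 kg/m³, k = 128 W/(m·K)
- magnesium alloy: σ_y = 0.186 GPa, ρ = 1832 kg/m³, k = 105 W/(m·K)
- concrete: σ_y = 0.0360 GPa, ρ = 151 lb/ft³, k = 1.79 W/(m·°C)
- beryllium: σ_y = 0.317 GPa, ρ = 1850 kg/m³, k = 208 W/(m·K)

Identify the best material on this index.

beryllium

Screen on constraints: k ≥ 53.4 W/(m·K). Survivors: brass, magnesium alloy, beryllium.
Putting every candidate on a common basis:
  brass: σ_y = 233.0 MPa, ρ = 8453 kg/m³
  magnesium alloy: σ_y = 186.0 MPa, ρ = 1832 kg/m³
  beryllium: σ_y = 317.0 MPa, ρ = 1850 kg/m³
  beryllium: M = 171 kN·m/kg
  magnesium alloy: M = 102 kN·m/kg
  brass: M = 27.6 kN·m/kg
Beryllium has the largest M.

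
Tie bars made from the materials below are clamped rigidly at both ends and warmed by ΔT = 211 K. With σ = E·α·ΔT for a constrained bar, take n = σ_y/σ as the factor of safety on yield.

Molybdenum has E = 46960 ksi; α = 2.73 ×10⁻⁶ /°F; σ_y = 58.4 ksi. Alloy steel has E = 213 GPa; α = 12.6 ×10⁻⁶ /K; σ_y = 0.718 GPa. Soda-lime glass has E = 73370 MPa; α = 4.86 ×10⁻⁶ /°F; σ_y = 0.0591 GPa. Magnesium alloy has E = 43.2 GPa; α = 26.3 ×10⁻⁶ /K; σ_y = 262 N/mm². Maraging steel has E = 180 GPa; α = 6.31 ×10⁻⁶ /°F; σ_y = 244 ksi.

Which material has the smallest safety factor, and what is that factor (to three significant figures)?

soda-lime glass, n = 0.436

In consistent units (E in GPa, α in ×10⁻⁶/K, σ_y in MPa):
  molybdenum: E = 323.8, α = 4.91, σ_y = 402.7 → σ = 336 MPa, n = 1.20
  alloy steel: E = 213.0, α = 12.6, σ_y = 718.0 → σ = 566 MPa, n = 1.27
  soda-lime glass: E = 73.37, α = 8.75, σ_y = 59.10 → σ = 135 MPa, n = 0.436
  magnesium alloy: E = 43.20, α = 26.3, σ_y = 262.0 → σ = 240 MPa, n = 1.09
  maraging steel: E = 180.0, α = 11.4, σ_y = 1682 → σ = 431 MPa, n = 3.90
Soda-lime glass has the lowest safety factor, n = 0.436.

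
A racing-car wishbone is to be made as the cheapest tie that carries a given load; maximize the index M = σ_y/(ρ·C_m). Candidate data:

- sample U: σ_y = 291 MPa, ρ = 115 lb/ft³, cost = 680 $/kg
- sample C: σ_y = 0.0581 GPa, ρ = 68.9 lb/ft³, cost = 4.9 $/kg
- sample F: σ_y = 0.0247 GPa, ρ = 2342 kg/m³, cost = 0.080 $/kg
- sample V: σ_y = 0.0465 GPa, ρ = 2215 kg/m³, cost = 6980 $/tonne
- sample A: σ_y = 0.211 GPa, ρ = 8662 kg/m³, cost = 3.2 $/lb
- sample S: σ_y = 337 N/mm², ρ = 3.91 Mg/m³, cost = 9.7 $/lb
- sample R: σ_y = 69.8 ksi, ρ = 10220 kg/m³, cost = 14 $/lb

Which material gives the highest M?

sample F

In SI units:
  sample U: σ_y = 291.0 MPa, ρ = 1842 kg/m³, cost = 680.0 $/kg
  sample C: σ_y = 58.10 MPa, ρ = 1104 kg/m³, cost = 4.900 $/kg
  sample F: σ_y = 24.70 MPa, ρ = 2342 kg/m³, cost = 0.08000 $/kg
  sample V: σ_y = 46.50 MPa, ρ = 2215 kg/m³, cost = 6.980 $/kg
  sample A: σ_y = 211.0 MPa, ρ = 8662 kg/m³, cost = 7.055 $/kg
  sample S: σ_y = 337.0 MPa, ρ = 3910 kg/m³, cost = 21.38 $/kg
  sample R: σ_y = 481.3 MPa, ρ = 10220 kg/m³, cost = 30.86 $/kg
  sample F: M = 132 kN·m per $
  sample C: M = 10.7 kN·m per $
  sample S: M = 4.03 kN·m per $
  sample A: M = 3.45 kN·m per $
  sample V: M = 3.01 kN·m per $
  sample R: M = 1.53 kN·m per $
  sample U: M = 0.232 kN·m per $
Sample F has the largest M.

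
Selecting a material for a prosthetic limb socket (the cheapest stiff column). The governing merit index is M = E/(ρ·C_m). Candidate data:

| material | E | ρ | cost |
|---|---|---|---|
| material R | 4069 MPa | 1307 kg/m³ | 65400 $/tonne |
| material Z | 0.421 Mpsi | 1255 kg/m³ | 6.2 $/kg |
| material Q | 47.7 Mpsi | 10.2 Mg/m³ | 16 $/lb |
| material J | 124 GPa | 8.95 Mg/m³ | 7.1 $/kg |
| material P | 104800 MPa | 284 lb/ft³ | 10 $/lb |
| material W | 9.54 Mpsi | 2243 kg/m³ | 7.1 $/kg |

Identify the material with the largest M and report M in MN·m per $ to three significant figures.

material W, M = 4.13 MN·m per $

Putting every candidate on a common basis:
  material R: E = 4.069 GPa, ρ = 1307 kg/m³, cost = 65.40 $/kg
  material Z: E = 2.903 GPa, ρ = 1255 kg/m³, cost = 6.200 $/kg
  material Q: E = 328.9 GPa, ρ = 10200 kg/m³, cost = 35.27 $/kg
  material J: E = 124.0 GPa, ρ = 8950 kg/m³, cost = 7.100 $/kg
  material P: E = 104.8 GPa, ρ = 4549 kg/m³, cost = 22.05 $/kg
  material W: E = 65.78 GPa, ρ = 2243 kg/m³, cost = 7.100 $/kg
  material W: M = 4.13 MN·m per $
  material J: M = 1.95 MN·m per $
  material P: M = 1.04 MN·m per $
  material Q: M = 0.914 MN·m per $
  material Z: M = 0.373 MN·m per $
  material R: M = 0.0476 MN·m per $
The maximum is for material W.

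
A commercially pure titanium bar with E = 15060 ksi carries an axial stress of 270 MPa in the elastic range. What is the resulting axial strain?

2.60×10⁻³

E = 15060 ksi = 103.8 GPa = 103800 MPa.
ε = σ/E = 270 / 103800 = 2.60×10⁻³.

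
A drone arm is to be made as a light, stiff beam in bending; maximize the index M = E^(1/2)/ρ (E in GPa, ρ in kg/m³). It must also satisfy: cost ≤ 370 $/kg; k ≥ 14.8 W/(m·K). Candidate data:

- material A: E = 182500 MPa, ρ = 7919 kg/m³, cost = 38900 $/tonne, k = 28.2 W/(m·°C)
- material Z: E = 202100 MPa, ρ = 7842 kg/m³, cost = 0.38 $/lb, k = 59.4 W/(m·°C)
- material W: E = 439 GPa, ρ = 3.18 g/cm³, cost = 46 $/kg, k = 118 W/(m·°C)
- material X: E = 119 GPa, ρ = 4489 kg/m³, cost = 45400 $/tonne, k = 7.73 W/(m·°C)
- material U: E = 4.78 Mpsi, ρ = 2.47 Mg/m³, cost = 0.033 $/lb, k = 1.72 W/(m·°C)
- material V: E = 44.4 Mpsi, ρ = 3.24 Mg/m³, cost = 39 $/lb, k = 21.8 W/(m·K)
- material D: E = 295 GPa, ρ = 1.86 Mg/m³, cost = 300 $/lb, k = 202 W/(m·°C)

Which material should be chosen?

Screen on constraints: cost ≤ 370 $/kg; k ≥ 14.8 W/(m·K). Survivors: material A, material Z, material W, material V.
In SI units:
  material A: E = 182.5 GPa, ρ = 7919 kg/m³
  material Z: E = 202.1 GPa, ρ = 7842 kg/m³
  material W: E = 439.0 GPa, ρ = 3180 kg/m³
  material V: E = 306.1 GPa, ρ = 3240 kg/m³
  material W: M = 6.59×10⁻³
  material V: M = 5.40×10⁻³
  material Z: M = 1.81×10⁻³
  material A: M = 1.71×10⁻³
The maximum is for material W.

material W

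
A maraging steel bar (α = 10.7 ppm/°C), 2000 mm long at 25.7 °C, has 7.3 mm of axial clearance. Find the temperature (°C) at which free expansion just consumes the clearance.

367 °C

α·L₀·ΔT = 7.3 mm ⇒ ΔT = 7.3 / (10.7×10⁻⁶ × 2000.0) = 341.1 K.
T = 25.7 + 341.1 = 366.8 °C.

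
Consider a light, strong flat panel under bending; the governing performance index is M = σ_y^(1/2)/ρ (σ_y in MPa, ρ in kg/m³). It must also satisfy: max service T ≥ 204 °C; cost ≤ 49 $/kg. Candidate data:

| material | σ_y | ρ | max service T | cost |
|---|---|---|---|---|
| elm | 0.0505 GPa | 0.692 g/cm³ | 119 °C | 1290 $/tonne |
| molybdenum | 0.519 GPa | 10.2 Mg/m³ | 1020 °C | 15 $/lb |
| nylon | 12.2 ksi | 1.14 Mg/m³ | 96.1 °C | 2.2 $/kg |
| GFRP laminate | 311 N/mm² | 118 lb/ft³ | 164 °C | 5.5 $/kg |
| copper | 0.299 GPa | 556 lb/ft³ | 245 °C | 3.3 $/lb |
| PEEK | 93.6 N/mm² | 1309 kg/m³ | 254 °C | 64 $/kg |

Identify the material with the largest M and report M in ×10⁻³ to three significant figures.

molybdenum, M = 2.23×10⁻³

Screen on constraints: max service T ≥ 204 °C; cost ≤ 49 $/kg. Survivors: molybdenum, copper.
Convert each candidate to consistent units, then evaluate M:
  molybdenum: σ_y = 519.0 MPa, ρ = 10200 kg/m³
  copper: σ_y = 299.0 MPa, ρ = 8906 kg/m³
  molybdenum: M = 2.23×10⁻³
  copper: M = 1.94×10⁻³
The maximum is for molybdenum.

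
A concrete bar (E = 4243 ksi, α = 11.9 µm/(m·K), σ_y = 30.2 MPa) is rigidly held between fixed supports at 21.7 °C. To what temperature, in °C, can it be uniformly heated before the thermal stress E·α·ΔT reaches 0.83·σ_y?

E = 4243 ksi = 29.25 GPa.
E·α·ΔT = 25.07 MPa ⇒ ΔT = 25.07 / (29.25×10³ × 11.9×10⁻⁶) = 72.00 K.
T = 21.7 + 72.00 = 93.70 °C.

93.7 °C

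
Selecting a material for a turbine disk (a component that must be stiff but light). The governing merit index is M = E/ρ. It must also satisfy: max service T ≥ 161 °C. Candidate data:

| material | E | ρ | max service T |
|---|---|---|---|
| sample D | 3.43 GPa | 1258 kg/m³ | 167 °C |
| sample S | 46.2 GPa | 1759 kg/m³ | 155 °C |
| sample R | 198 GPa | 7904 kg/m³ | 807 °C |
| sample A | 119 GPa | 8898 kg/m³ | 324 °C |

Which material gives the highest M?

sample R

Screen on constraints: max service T ≥ 161 °C. Survivors: sample D, sample R, sample A.
Per-candidate index values:
  sample R: M = 25.1 MN·m/kg
  sample A: M = 13.4 MN·m/kg
  sample D: M = 2.73 MN·m/kg
The maximum is for sample R.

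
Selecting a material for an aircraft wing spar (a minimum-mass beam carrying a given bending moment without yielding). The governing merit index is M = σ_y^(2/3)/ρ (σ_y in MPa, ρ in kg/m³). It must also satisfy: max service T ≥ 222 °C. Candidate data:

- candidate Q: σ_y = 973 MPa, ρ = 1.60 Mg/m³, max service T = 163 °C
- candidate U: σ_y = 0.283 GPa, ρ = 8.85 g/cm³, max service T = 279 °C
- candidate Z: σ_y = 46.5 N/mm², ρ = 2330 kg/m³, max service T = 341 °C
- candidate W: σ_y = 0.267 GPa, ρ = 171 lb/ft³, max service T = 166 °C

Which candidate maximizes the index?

Screen on constraints: max service T ≥ 222 °C. Survivors: candidate U, candidate Z.
Normalizing units and computing the index:
  candidate U: σ_y = 283.0 MPa, ρ = 8850 kg/m³
  candidate Z: σ_y = 46.50 MPa, ρ = 2330 kg/m³
  candidate Z: M = 5.55×10⁻³
  candidate U: M = 4.87×10⁻³
Candidate Z ranks first.

candidate Z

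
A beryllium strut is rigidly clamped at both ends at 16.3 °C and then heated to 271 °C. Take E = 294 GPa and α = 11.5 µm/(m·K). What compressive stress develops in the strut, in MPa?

861 MPa

ΔT = 254.7 K. Constrained thermal stress σ = E·α·ΔT = 294.0×10³ MPa × 11.5×10⁻⁶ × 254.7 = 861 MPa (compressive).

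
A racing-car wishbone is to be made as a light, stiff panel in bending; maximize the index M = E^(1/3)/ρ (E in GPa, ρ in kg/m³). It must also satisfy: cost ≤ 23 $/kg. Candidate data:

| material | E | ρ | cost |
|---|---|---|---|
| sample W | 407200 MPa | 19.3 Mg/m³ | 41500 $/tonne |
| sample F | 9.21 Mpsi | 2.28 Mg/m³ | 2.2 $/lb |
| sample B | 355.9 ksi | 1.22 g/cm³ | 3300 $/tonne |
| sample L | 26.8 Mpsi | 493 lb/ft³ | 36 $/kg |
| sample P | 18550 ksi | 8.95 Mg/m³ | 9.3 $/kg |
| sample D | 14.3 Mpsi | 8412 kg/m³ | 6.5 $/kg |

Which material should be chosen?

Screen on constraints: cost ≤ 23 $/kg. Survivors: sample F, sample B, sample P, sample D.
Putting every candidate on a common basis:
  sample F: E = 63.50 GPa, ρ = 2280 kg/m³
  sample B: E = 2.454 GPa, ρ = 1220 kg/m³
  sample P: E = 127.9 GPa, ρ = 8950 kg/m³
  sample D: E = 98.60 GPa, ρ = 8412 kg/m³
  sample F: M = 1.75×10⁻³
  sample B: M = 1.11×10⁻³
  sample P: M = 0.563×10⁻³
  sample D: M = 0.549×10⁻³
Highest index: sample F.

sample F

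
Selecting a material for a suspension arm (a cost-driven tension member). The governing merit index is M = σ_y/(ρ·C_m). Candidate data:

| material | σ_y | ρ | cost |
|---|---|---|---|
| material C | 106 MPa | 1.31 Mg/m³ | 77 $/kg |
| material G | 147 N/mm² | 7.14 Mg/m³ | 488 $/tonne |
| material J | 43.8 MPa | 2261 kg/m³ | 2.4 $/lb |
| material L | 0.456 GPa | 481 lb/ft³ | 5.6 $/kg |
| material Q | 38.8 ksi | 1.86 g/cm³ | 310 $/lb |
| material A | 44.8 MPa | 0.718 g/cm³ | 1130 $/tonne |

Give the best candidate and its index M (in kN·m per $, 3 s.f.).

material A, M = 55.2 kN·m per $

Putting every candidate on a common basis:
  material C: σ_y = 106.0 MPa, ρ = 1310 kg/m³, cost = 77.00 $/kg
  material G: σ_y = 147.0 MPa, ρ = 7140 kg/m³, cost = 0.4880 $/kg
  material J: σ_y = 43.80 MPa, ρ = 2261 kg/m³, cost = 5.291 $/kg
  material L: σ_y = 456.0 MPa, ρ = 7705 kg/m³, cost = 5.600 $/kg
  material Q: σ_y = 267.5 MPa, ρ = 1860 kg/m³, cost = 683.4 $/kg
  material A: σ_y = 44.80 MPa, ρ = 718.0 kg/m³, cost = 1.130 $/kg
  material A: M = 55.2 kN·m per $
  material G: M = 42.2 kN·m per $
  material L: M = 10.6 kN·m per $
  material J: M = 3.66 kN·m per $
  material C: M = 1.05 kN·m per $
  material Q: M = 0.210 kN·m per $
Material A ranks first.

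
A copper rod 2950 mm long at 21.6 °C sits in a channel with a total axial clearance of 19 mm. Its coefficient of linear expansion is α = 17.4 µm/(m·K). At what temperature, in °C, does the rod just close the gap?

392 °C

α·L₀·ΔT = 19.0 mm ⇒ ΔT = 19.0 / (17.4×10⁻⁶ × 2950.0) = 370.2 K.
T = 21.6 + 370.2 = 391.8 °C.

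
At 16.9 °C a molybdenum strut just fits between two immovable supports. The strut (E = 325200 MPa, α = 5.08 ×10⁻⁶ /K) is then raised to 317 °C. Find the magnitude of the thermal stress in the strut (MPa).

E = 325200 MPa = 325.2 GPa.
ΔT = 300.1 K. Constrained thermal stress σ = E·α·ΔT = 325.2×10³ MPa × 5.08×10⁻⁶ × 300.1 = 496 MPa (compressive).

496 MPa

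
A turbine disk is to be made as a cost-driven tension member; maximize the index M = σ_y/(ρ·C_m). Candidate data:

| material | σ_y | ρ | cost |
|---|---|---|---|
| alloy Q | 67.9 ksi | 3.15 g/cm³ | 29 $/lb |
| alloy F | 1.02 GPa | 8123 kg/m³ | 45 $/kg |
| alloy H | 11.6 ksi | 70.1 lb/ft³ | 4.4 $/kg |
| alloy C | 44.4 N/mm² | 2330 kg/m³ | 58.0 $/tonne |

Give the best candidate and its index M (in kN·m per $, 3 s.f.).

alloy C, M = 329 kN·m per $

Putting every candidate on a common basis:
  alloy Q: σ_y = 468.2 MPa, ρ = 3150 kg/m³, cost = 63.93 $/kg
  alloy F: σ_y = 1020 MPa, ρ = 8123 kg/m³, cost = 45.00 $/kg
  alloy H: σ_y = 79.98 MPa, ρ = 1123 kg/m³, cost = 4.400 $/kg
  alloy C: σ_y = 44.40 MPa, ρ = 2330 kg/m³, cost = 0.05800 $/kg
  alloy C: M = 329 kN·m per $
  alloy H: M = 16.2 kN·m per $
  alloy F: M = 2.79 kN·m per $
  alloy Q: M = 2.32 kN·m per $
Highest index: alloy C.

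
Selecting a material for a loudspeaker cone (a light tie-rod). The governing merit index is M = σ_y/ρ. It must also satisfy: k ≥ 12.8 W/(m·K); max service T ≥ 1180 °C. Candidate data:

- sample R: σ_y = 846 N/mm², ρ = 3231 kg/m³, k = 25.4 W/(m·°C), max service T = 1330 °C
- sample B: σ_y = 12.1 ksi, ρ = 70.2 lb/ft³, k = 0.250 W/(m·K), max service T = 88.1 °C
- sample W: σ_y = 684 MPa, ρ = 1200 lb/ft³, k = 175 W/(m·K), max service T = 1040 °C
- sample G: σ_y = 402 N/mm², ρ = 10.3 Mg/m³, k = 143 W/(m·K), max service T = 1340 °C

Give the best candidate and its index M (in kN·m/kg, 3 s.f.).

sample R, M = 262 kN·m/kg

Screen on constraints: k ≥ 12.8 W/(m·K); max service T ≥ 1180 °C. Survivors: sample R, sample G.
Convert each candidate to consistent units, then evaluate M:
  sample R: σ_y = 846.0 MPa, ρ = 3231 kg/m³
  sample G: σ_y = 402.0 MPa, ρ = 10300 kg/m³
  sample R: M = 262 kN·m/kg
  sample G: M = 39.0 kN·m/kg
Sample R has the largest M.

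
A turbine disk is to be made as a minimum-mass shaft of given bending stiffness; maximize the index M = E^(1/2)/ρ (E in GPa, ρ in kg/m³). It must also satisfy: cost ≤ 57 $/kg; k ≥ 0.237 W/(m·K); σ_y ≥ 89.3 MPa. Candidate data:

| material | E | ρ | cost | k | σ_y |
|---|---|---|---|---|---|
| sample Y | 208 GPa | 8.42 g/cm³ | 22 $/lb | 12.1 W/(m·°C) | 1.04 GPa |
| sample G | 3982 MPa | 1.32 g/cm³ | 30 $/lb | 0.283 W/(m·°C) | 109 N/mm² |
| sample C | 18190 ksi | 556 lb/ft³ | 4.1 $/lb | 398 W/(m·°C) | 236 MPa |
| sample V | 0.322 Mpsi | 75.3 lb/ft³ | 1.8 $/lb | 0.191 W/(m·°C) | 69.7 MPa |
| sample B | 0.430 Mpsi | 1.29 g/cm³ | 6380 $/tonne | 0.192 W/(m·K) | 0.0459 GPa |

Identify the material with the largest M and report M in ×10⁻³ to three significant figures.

Screen on constraints: cost ≤ 57 $/kg; k ≥ 0.237 W/(m·K); σ_y ≥ 89.3 MPa. Survivors: sample Y, sample C.
After converting to SI:
  sample Y: E = 208.0 GPa, ρ = 8420 kg/m³
  sample C: E = 125.4 GPa, ρ = 8906 kg/m³
  sample Y: M = 1.71×10⁻³
  sample C: M = 1.26×10⁻³
Sample Y has the largest M.

sample Y, M = 1.71×10⁻³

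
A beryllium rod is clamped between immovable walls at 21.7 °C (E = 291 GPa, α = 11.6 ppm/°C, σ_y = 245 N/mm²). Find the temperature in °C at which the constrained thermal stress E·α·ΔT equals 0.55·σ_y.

σ_y = 245 N/mm² = 245.0 MPa.
E·α·ΔT = 134.8 MPa ⇒ ΔT = 134.8 / (291.0×10³ × 11.6×10⁻⁶) = 39.92 K.
T = 21.7 + 39.92 = 61.62 °C.

61.6 °C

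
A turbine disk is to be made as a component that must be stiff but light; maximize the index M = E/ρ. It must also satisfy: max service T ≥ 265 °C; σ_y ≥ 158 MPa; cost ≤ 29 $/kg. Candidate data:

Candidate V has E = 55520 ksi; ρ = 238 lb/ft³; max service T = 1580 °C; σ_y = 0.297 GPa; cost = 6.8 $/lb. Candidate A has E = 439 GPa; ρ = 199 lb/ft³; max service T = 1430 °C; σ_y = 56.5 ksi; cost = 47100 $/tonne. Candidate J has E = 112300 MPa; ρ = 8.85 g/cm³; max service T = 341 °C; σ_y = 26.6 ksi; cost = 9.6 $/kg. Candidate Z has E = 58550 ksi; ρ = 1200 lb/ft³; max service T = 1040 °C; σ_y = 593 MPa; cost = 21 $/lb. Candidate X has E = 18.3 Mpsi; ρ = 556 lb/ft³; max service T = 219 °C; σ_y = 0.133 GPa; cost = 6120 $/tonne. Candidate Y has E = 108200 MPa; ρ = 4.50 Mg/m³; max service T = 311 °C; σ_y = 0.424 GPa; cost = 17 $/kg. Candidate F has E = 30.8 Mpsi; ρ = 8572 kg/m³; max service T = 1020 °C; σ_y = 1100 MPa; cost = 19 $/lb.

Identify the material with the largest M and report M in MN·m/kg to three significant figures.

candidate V, M = 100 MN·m/kg

Screen on constraints: max service T ≥ 265 °C; σ_y ≥ 158 MPa; cost ≤ 29 $/kg. Survivors: candidate V, candidate J, candidate Y.
Normalizing units and computing the index:
  candidate V: E = 382.8 GPa, ρ = 3812 kg/m³
  candidate J: E = 112.3 GPa, ρ = 8850 kg/m³
  candidate Y: E = 108.2 GPa, ρ = 4500 kg/m³
  candidate V: M = 100 MN·m/kg
  candidate Y: M = 24.0 MN·m/kg
  candidate J: M = 12.7 MN·m/kg
Candidate V has the largest M.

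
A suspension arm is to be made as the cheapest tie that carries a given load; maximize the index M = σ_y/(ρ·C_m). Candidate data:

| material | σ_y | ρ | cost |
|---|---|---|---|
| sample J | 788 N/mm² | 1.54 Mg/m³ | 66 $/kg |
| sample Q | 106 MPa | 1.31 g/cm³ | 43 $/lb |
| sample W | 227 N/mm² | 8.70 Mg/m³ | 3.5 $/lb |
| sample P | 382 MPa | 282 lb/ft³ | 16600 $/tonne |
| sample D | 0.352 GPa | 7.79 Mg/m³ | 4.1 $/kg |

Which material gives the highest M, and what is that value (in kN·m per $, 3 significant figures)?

In SI units:
  sample J: σ_y = 788.0 MPa, ρ = 1540 kg/m³, cost = 66.00 $/kg
  sample Q: σ_y = 106.0 MPa, ρ = 1310 kg/m³, cost = 94.80 $/kg
  sample W: σ_y = 227.0 MPa, ρ = 8700 kg/m³, cost = 7.716 $/kg
  sample P: σ_y = 382.0 MPa, ρ = 4517 kg/m³, cost = 16.60 $/kg
  sample D: σ_y = 352.0 MPa, ρ = 7790 kg/m³, cost = 4.100 $/kg
  sample D: M = 11.0 kN·m per $
  sample J: M = 7.75 kN·m per $
  sample P: M = 5.09 kN·m per $
  sample W: M = 3.38 kN·m per $
  sample Q: M = 0.854 kN·m per $
The maximum is for sample D.

sample D, M = 11.0 kN·m per $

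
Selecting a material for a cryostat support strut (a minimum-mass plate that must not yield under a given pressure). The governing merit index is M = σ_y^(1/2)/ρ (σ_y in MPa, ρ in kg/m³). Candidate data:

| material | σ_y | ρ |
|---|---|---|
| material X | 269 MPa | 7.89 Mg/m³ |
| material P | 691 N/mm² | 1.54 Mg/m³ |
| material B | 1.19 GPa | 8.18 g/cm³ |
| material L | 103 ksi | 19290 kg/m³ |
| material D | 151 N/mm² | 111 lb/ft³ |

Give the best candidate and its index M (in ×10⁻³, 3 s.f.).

material P, M = 17.1×10⁻³

Putting every candidate on a common basis:
  material X: σ_y = 269.0 MPa, ρ = 7890 kg/m³
  material P: σ_y = 691.0 MPa, ρ = 1540 kg/m³
  material B: σ_y = 1190 MPa, ρ = 8180 kg/m³
  material L: σ_y = 710.2 MPa, ρ = 19290 kg/m³
  material D: σ_y = 151.0 MPa, ρ = 1778 kg/m³
  material P: M = 17.1×10⁻³
  material D: M = 6.91×10⁻³
  material B: M = 4.22×10⁻³
  material X: M = 2.08×10⁻³
  material L: M = 1.38×10⁻³
Highest index: material P.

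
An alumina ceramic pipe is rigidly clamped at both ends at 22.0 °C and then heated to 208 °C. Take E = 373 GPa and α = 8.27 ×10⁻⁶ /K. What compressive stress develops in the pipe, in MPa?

ΔT = 186.0 K. Constrained thermal stress σ = E·α·ΔT = 373.0×10³ MPa × 8.27×10⁻⁶ × 186.0 = 574 MPa (compressive).

574 MPa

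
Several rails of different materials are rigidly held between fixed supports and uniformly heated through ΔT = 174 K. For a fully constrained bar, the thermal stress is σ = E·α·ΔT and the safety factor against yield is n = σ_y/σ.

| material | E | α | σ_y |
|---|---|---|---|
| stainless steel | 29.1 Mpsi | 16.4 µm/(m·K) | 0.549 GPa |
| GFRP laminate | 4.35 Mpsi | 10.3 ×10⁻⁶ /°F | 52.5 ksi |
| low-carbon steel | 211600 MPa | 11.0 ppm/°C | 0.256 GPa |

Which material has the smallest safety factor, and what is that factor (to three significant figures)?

Per material, after unit conversion:
  stainless steel: E = 200.6, α = 16.4, σ_y = 549.0 → σ = 573 MPa, n = 0.959
  GFRP laminate: E = 29.99, α = 18.5, σ_y = 362.0 → σ = 96.8 MPa, n = 3.74
  low-carbon steel: E = 211.6, α = 11.0, σ_y = 256.0 → σ = 405 MPa, n = 0.632
Smallest n: low-carbon steel with n = 0.632.

low-carbon steel, n = 0.632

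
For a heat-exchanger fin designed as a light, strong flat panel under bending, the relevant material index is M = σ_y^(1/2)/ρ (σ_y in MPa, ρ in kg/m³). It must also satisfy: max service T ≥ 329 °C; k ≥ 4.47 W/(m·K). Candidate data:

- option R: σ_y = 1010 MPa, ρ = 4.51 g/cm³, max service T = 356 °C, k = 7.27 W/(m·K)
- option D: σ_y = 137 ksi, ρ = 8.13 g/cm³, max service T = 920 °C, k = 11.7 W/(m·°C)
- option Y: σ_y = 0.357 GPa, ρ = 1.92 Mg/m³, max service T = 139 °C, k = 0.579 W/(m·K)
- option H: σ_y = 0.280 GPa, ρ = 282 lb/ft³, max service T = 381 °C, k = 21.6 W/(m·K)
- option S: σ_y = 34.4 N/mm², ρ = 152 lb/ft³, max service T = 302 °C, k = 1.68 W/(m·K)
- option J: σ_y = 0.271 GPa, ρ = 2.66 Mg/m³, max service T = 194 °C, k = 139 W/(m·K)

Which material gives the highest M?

Screen on constraints: max service T ≥ 329 °C; k ≥ 4.47 W/(m·K). Survivors: option R, option D, option H.
Putting every candidate on a common basis:
  option R: σ_y = 1010 MPa, ρ = 4510 kg/m³
  option D: σ_y = 944.6 MPa, ρ = 8130 kg/m³
  option H: σ_y = 280.0 MPa, ρ = 4517 kg/m³
  option R: M = 7.05×10⁻³
  option D: M = 3.78×10⁻³
  option H: M = 3.70×10⁻³
Option R has the largest M.

option R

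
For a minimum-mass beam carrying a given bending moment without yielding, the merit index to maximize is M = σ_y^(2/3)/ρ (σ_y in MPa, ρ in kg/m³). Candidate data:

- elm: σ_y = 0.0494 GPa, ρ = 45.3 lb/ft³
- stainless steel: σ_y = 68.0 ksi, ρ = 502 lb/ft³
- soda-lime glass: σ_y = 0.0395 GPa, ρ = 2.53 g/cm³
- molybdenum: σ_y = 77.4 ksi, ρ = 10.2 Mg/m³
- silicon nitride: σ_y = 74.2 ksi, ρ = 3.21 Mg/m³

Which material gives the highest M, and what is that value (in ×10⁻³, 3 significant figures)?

Putting every candidate on a common basis:
  elm: σ_y = 49.40 MPa, ρ = 725.6 kg/m³
  stainless steel: σ_y = 468.8 MPa, ρ = 8041 kg/m³
  soda-lime glass: σ_y = 39.50 MPa, ρ = 2530 kg/m³
  molybdenum: σ_y = 533.7 MPa, ρ = 10200 kg/m³
  silicon nitride: σ_y = 511.6 MPa, ρ = 3210 kg/m³
  silicon nitride: M = 19.9×10⁻³
  elm: M = 18.6×10⁻³
  stainless steel: M = 7.51×10⁻³
  molybdenum: M = 6.45×10⁻³
  soda-lime glass: M = 4.58×10⁻³
Highest index: silicon nitride.

silicon nitride, M = 19.9×10⁻³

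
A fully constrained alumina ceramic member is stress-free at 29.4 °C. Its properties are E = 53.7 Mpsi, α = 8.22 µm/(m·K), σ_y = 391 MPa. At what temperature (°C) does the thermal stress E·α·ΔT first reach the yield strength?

E = 53.7 Mpsi = 370.2 GPa.
E·α·ΔT = 391.0 MPa ⇒ ΔT = 391.0 / (370.2×10³ × 8.22×10⁻⁶) = 128.5 K.
T = 29.4 + 128.5 = 157.9 °C.

158 °C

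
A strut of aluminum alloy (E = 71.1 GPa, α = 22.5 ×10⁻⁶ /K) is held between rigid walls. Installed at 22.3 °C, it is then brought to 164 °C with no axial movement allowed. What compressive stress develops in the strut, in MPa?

ΔT = 141.7 K. Constrained thermal stress σ = E·α·ΔT = 71.10×10³ MPa × 22.5×10⁻⁶ × 141.7 = 227 MPa (compressive).

227 MPa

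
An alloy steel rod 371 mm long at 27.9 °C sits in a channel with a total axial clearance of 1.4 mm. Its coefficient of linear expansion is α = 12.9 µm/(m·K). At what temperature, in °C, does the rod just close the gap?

α·L₀·ΔT = 1.4 mm ⇒ ΔT = 1.4 / (12.9×10⁻⁶ × 371.0) = 292.5 K.
T = 27.9 + 292.5 = 320.4 °C.

320 °C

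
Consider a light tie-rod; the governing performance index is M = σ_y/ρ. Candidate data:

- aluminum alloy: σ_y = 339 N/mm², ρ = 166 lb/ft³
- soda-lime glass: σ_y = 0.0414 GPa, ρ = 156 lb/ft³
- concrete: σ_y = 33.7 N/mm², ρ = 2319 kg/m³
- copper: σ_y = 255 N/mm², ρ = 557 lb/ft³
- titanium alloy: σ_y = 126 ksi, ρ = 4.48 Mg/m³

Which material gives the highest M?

In SI units:
  aluminum alloy: σ_y = 339.0 MPa, ρ = 2659 kg/m³
  soda-lime glass: σ_y = 41.40 MPa, ρ = 2499 kg/m³
  concrete: σ_y = 33.70 MPa, ρ = 2319 kg/m³
  copper: σ_y = 255.0 MPa, ρ = 8922 kg/m³
  titanium alloy: σ_y = 868.7 MPa, ρ = 4480 kg/m³
  titanium alloy: M = 194 kN·m/kg
  aluminum alloy: M = 127 kN·m/kg
  copper: M = 28.6 kN·m/kg
  soda-lime glass: M = 16.6 kN·m/kg
  concrete: M = 14.5 kN·m/kg
Titanium alloy has the largest M.

titanium alloy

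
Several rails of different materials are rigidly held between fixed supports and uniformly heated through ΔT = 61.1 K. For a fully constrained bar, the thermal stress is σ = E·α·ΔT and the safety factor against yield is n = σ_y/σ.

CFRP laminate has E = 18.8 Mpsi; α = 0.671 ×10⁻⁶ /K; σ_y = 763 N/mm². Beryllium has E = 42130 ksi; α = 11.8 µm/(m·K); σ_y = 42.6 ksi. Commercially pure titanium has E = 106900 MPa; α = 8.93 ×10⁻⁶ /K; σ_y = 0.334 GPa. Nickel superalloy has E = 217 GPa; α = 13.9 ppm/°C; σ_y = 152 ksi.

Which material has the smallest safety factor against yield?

beryllium

Per material, after unit conversion:
  CFRP laminate: E = 129.6, α = 0.671, σ_y = 763.0 → σ = 5.31 MPa, n = 144
  beryllium: E = 290.5, α = 11.8, σ_y = 293.7 → σ = 209 MPa, n = 1.40
  commercially pure titanium: E = 106.9, α = 8.93, σ_y = 334.0 → σ = 58.3 MPa, n = 5.73
  nickel superalloy: E = 217.0, α = 13.9, σ_y = 1048 → σ = 184 MPa, n = 5.69
The minimum is beryllium at n = 1.40.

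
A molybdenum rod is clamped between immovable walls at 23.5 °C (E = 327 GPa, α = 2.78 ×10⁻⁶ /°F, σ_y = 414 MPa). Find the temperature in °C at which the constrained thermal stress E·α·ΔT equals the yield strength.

α = 2.78×10⁻⁶/°F × 9/5 = 5.00×10⁻⁶/K.
E·α·ΔT = 414.0 MPa ⇒ ΔT = 414.0 / (327.0×10³ × 5.00×10⁻⁶) = 253.0 K.
T = 23.5 + 253.0 = 276.5 °C.

277 °C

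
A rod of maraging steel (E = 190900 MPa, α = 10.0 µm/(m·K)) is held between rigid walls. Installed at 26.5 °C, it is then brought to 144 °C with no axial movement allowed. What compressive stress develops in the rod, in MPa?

224 MPa

E = 190900 MPa = 190.9 GPa.
ΔT = 117.5 K. Constrained thermal stress σ = E·α·ΔT = 190.9×10³ MPa × 10.0×10⁻⁶ × 117.5 = 224 MPa (compressive).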